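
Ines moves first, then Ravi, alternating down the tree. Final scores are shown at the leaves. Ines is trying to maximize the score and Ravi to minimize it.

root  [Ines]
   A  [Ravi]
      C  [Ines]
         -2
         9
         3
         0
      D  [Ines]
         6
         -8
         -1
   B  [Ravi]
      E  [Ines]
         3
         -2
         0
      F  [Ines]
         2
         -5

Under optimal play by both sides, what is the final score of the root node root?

C (Ines): max(-2, 9, 3, 0) = 9
D (Ines): max(6, -8, -1) = 6
A (Ravi): min(9, 6) = 6
E (Ines): max(3, -2, 0) = 3
F (Ines): max(2, -5) = 2
B (Ravi): min(3, 2) = 2
root (Ines): max(6, 2) = 6

6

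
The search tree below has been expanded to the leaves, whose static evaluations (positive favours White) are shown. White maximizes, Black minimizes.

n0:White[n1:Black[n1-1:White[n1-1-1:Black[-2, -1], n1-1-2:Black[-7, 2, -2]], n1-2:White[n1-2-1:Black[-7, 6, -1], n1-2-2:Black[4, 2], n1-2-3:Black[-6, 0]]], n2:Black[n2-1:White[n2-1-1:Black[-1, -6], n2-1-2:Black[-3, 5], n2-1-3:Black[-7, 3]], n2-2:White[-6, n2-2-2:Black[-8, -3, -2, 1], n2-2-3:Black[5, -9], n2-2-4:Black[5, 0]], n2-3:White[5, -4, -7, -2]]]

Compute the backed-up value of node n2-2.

0

n2-2-2 (Black): min(-8, -3, -2, 1) = -8
n2-2-3 (Black): min(5, -9) = -9
n2-2-4 (Black): min(5, 0) = 0
n2-2 (White): max(-6, -8, -9, 0) = 0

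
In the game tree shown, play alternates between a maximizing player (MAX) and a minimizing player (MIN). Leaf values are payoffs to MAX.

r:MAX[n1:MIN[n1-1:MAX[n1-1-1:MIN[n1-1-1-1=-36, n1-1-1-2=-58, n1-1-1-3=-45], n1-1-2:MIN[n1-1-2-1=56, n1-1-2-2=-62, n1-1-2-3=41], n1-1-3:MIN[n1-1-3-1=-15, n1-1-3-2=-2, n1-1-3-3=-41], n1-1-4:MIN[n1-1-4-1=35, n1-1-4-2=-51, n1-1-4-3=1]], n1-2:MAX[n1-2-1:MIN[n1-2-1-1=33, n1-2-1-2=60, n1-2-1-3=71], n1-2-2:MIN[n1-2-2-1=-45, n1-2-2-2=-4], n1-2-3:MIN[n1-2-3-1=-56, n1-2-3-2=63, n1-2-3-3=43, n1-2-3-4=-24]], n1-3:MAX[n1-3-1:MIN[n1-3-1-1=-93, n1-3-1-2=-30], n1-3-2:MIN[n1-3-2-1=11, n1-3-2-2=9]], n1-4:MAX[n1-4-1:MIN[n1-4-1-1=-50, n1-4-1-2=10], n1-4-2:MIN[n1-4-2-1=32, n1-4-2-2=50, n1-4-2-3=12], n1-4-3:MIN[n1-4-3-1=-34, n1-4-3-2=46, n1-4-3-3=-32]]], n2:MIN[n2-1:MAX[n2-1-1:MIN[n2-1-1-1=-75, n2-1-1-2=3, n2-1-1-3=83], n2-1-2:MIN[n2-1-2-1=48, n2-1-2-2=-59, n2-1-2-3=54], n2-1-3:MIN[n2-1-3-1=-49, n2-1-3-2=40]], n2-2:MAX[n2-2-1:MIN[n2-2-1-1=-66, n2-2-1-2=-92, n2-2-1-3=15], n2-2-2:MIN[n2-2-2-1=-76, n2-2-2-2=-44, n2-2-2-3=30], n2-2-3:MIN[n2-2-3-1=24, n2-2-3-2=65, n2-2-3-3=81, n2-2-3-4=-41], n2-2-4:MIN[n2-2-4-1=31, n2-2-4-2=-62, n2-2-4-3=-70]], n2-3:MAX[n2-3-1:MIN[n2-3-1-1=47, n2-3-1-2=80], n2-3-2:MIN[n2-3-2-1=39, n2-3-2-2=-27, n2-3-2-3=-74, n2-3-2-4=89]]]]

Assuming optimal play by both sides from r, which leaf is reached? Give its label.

n1-1-3-3

n1-1-1 (MIN): min(-36, -58, -45) = -58
n1-1-2 (MIN): min(56, -62, 41) = -62
n1-1-3 (MIN): min(-15, -2, -41) = -41
n1-1-4 (MIN): min(35, -51, 1) = -51
n1-1 (MAX): max(-58, -62, -41, -51) = -41
n1-2-1 (MIN): min(33, 60, 71) = 33
n1-2-2 (MIN): min(-45, -4) = -45
n1-2-3 (MIN): min(-56, 63, 43, -24) = -56
n1-2 (MAX): max(33, -45, -56) = 33
n1-3-1 (MIN): min(-93, -30) = -93
n1-3-2 (MIN): min(11, 9) = 9
n1-3 (MAX): max(-93, 9) = 9
n1-4-1 (MIN): min(-50, 10) = -50
n1-4-2 (MIN): min(32, 50, 12) = 12
n1-4-3 (MIN): min(-34, 46, -32) = -34
n1-4 (MAX): max(-50, 12, -34) = 12
n1 (MIN): min(-41, 33, 9, 12) = -41
n2-1-1 (MIN): min(-75, 3, 83) = -75
n2-1-2 (MIN): min(48, -59, 54) = -59
n2-1-3 (MIN): min(-49, 40) = -49
n2-1 (MAX): max(-75, -59, -49) = -49
n2-2-1 (MIN): min(-66, -92, 15) = -92
n2-2-2 (MIN): min(-76, -44, 30) = -76
n2-2-3 (MIN): min(24, 65, 81, -41) = -41
n2-2-4 (MIN): min(31, -62, -70) = -70
n2-2 (MAX): max(-92, -76, -41, -70) = -41
n2-3-1 (MIN): min(47, 80) = 47
n2-3-2 (MIN): min(39, -27, -74, 89) = -74
n2-3 (MAX): max(47, -74) = 47
n2 (MIN): min(-49, -41, 47) = -49
r (MAX): max(-41, -49) = -41
At r, MAX picks n1 (highest: -41).
At n1, MIN picks n1-1 (lowest: -41).
At n1-1, MAX picks n1-1-3 (highest: -41).
At n1-1-3, MIN picks n1-1-3-3 (lowest: -41).
Terminal value -41.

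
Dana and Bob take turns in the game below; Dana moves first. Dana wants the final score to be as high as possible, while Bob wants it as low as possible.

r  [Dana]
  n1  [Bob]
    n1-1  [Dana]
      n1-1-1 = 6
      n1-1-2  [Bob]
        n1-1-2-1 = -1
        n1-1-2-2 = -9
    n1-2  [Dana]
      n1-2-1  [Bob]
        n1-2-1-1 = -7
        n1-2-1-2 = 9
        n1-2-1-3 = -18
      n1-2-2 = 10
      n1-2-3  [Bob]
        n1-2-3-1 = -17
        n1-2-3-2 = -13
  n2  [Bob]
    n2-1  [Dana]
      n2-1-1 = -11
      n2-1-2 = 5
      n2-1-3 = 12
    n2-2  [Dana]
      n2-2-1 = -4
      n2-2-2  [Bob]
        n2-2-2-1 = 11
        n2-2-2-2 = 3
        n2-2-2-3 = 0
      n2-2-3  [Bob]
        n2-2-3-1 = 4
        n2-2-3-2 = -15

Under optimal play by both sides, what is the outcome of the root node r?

6

n1-1-2 (Bob): min(-1, -9) = -9
n1-1 (Dana): max(6, -9) = 6
n1-2-1 (Bob): min(-7, 9, -18) = -18
n1-2-3 (Bob): min(-17, -13) = -17
n1-2 (Dana): max(-18, 10, -17) = 10
n1 (Bob): min(6, 10) = 6
n2-1 (Dana): max(-11, 5, 12) = 12
n2-2-2 (Bob): min(11, 3, 0) = 0
n2-2-3 (Bob): min(4, -15) = -15
n2-2 (Dana): max(-4, 0, -15) = 0
n2 (Bob): min(12, 0) = 0
r (Dana): max(6, 0) = 6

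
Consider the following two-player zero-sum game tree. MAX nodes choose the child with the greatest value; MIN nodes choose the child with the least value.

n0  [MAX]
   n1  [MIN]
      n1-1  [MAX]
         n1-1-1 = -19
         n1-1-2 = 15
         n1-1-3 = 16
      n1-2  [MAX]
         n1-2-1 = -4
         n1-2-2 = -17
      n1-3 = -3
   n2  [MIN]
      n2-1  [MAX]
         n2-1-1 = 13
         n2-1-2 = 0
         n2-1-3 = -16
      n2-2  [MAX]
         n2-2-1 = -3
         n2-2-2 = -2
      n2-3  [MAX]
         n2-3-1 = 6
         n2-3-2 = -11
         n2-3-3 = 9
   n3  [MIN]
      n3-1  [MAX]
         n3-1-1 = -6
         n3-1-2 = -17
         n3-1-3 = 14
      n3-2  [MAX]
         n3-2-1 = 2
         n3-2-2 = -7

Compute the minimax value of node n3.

2

n3-1 (MAX): max(-6, -17, 14) = 14
n3-2 (MAX): max(2, -7) = 2
n3 (MIN): min(14, 2) = 2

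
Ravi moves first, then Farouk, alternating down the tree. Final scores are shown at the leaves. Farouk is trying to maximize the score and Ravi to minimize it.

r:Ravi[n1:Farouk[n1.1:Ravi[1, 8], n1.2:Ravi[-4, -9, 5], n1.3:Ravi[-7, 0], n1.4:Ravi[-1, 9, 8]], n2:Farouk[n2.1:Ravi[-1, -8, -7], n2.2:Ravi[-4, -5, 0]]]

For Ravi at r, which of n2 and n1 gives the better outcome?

n2.1 (Ravi): min(-1, -8, -7) = -8
n2.2 (Ravi): min(-4, -5, 0) = -5
n2 (Farouk): max(-8, -5) = -5
n1.1 (Ravi): min(1, 8) = 1
n1.2 (Ravi): min(-4, -9, 5) = -9
n1.3 (Ravi): min(-7, 0) = -7
n1.4 (Ravi): min(-1, 9, 8) = -1
n1 (Farouk): max(1, -9, -7, -1) = 1
Ravi prefers the lower value; n2=-5, n1=1. n2 is better since -5 < 1.

n2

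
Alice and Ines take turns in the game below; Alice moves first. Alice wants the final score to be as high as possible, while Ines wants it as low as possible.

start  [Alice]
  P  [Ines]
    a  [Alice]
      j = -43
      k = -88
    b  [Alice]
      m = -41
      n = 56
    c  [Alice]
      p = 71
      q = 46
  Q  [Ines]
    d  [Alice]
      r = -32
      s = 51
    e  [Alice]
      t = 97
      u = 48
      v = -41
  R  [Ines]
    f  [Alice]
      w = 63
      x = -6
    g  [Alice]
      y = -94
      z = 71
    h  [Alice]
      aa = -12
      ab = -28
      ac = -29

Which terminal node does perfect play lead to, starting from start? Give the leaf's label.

a (Alice): max(-43, -88) = -43
b (Alice): max(-41, 56) = 56
c (Alice): max(71, 46) = 71
P (Ines): min(-43, 56, 71) = -43
d (Alice): max(-32, 51) = 51
e (Alice): max(97, 48, -41) = 97
Q (Ines): min(51, 97) = 51
f (Alice): max(63, -6) = 63
g (Alice): max(-94, 71) = 71
h (Alice): max(-12, -28, -29) = -12
R (Ines): min(63, 71, -12) = -12
start (Alice): max(-43, 51, -12) = 51
At start, Alice picks Q (highest: 51).
At Q, Ines picks d (lowest: 51).
At d, Alice picks s (highest: 51).
Terminal value 51.

s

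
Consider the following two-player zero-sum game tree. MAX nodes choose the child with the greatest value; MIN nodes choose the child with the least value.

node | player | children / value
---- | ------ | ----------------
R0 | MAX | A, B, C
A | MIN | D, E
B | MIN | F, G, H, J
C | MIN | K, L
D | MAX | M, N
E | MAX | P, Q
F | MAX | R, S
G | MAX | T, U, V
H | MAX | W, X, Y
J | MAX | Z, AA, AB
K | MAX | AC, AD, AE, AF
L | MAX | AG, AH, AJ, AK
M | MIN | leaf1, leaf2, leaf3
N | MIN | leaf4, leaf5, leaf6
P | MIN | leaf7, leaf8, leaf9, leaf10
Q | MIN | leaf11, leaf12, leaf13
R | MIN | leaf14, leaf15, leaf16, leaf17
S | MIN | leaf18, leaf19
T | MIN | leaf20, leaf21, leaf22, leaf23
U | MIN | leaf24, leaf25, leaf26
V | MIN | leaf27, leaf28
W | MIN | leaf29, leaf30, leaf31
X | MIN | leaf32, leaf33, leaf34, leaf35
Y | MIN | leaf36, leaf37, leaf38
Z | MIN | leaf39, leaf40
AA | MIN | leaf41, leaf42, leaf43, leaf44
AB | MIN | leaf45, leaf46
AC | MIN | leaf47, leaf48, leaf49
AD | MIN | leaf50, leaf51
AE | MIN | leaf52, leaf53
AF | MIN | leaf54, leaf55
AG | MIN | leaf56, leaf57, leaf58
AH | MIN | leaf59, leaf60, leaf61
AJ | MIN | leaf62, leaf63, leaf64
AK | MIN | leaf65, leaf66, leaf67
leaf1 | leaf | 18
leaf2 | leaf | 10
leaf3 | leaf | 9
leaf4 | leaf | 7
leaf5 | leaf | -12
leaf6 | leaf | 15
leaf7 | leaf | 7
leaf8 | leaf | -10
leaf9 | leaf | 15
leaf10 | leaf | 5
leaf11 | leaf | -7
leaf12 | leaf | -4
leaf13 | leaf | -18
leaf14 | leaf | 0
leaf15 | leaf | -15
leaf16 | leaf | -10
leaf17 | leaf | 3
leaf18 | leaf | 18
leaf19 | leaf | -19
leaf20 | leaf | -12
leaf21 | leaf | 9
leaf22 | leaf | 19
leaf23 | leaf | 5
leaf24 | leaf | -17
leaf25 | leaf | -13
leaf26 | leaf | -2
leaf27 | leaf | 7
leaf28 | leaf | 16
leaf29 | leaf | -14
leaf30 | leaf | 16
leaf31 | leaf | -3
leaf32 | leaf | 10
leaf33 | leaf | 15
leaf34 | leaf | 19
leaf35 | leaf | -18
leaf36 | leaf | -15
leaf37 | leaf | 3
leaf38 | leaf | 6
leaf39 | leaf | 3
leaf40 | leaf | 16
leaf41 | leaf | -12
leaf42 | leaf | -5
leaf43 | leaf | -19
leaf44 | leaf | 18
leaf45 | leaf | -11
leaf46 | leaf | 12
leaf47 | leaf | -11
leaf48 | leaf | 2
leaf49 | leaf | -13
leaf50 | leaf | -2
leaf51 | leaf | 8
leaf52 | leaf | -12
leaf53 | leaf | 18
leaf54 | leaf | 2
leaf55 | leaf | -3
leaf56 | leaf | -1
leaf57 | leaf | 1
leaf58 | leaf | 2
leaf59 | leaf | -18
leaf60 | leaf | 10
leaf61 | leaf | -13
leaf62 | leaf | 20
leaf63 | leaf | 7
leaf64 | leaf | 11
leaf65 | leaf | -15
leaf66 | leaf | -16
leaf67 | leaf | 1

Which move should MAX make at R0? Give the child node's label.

M (MIN): min(18, 10, 9) = 9
N (MIN): min(7, -12, 15) = -12
D (MAX): max(9, -12) = 9
P (MIN): min(7, -10, 15, 5) = -10
Q (MIN): min(-7, -4, -18) = -18
E (MAX): max(-10, -18) = -10
A (MIN): min(9, -10) = -10
R (MIN): min(0, -15, -10, 3) = -15
S (MIN): min(18, -19) = -19
F (MAX): max(-15, -19) = -15
T (MIN): min(-12, 9, 19, 5) = -12
U (MIN): min(-17, -13, -2) = -17
V (MIN): min(7, 16) = 7
G (MAX): max(-12, -17, 7) = 7
W (MIN): min(-14, 16, -3) = -14
X (MIN): min(10, 15, 19, -18) = -18
Y (MIN): min(-15, 3, 6) = -15
H (MAX): max(-14, -18, -15) = -14
Z (MIN): min(3, 16) = 3
AA (MIN): min(-12, -5, -19, 18) = -19
AB (MIN): min(-11, 12) = -11
J (MAX): max(3, -19, -11) = 3
B (MIN): min(-15, 7, -14, 3) = -15
AC (MIN): min(-11, 2, -13) = -13
AD (MIN): min(-2, 8) = -2
AE (MIN): min(-12, 18) = -12
AF (MIN): min(2, -3) = -3
K (MAX): max(-13, -2, -12, -3) = -2
AG (MIN): min(-1, 1, 2) = -1
AH (MIN): min(-18, 10, -13) = -18
AJ (MIN): min(20, 7, 11) = 7
AK (MIN): min(-15, -16, 1) = -16
L (MAX): max(-1, -18, 7, -16) = 7
C (MIN): min(-2, 7) = -2
R0 (MAX): max(-10, -15, -2) = -2
MAX at R0 wants the highest of {A=-10, B=-15, C=-2}, so chooses C.

C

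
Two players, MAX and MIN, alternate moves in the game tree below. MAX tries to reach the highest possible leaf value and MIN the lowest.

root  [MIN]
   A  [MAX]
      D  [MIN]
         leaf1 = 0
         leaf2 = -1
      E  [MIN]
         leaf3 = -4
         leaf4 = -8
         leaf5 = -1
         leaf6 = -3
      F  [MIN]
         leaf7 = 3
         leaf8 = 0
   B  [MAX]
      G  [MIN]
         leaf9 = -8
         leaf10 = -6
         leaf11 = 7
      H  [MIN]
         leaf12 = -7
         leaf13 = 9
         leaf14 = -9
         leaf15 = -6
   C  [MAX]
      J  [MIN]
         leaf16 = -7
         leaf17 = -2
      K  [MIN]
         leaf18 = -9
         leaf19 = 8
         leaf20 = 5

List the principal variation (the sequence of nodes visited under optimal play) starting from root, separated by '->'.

root -> B -> G -> leaf9

D (MIN): min(0, -1) = -1
E (MIN): min(-4, -8, -1, -3) = -8
F (MIN): min(3, 0) = 0
A (MAX): max(-1, -8, 0) = 0
G (MIN): min(-8, -6, 7) = -8
H (MIN): min(-7, 9, -9, -6) = -9
B (MAX): max(-8, -9) = -8
J (MIN): min(-7, -2) = -7
K (MIN): min(-9, 8, 5) = -9
C (MAX): max(-7, -9) = -7
root (MIN): min(0, -8, -7) = -8
At root, MIN picks B (lowest: -8).
At B, MAX picks G (highest: -8).
At G, MIN picks leaf9 (lowest: -8).
Terminal value -8.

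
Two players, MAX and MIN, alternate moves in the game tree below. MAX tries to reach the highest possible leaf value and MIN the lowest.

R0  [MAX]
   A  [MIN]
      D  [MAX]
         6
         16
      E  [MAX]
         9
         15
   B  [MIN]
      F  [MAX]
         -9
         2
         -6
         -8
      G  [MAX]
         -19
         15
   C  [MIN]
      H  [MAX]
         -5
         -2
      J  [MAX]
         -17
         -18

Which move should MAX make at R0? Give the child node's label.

D (MAX): max(6, 16) = 16
E (MAX): max(9, 15) = 15
A (MIN): min(16, 15) = 15
F (MAX): max(-9, 2, -6, -8) = 2
G (MAX): max(-19, 15) = 15
B (MIN): min(2, 15) = 2
H (MAX): max(-5, -2) = -2
J (MAX): max(-17, -18) = -17
C (MIN): min(-2, -17) = -17
R0 (MAX): max(15, 2, -17) = 15
MAX at R0 wants the highest of {A=15, B=2, C=-17}, so chooses A.

A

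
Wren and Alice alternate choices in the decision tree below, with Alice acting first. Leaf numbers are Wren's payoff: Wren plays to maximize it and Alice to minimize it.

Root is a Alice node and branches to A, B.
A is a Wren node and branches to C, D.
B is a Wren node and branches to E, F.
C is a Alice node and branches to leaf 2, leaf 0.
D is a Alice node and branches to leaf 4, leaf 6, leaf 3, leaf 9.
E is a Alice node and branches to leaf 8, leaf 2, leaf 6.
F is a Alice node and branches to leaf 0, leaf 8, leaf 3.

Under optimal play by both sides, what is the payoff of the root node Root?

2

C (Alice): min(2, 0) = 0
D (Alice): min(4, 6, 3, 9) = 3
A (Wren): max(0, 3) = 3
E (Alice): min(8, 2, 6) = 2
F (Alice): min(0, 8, 3) = 0
B (Wren): max(2, 0) = 2
Root (Alice): min(3, 2) = 2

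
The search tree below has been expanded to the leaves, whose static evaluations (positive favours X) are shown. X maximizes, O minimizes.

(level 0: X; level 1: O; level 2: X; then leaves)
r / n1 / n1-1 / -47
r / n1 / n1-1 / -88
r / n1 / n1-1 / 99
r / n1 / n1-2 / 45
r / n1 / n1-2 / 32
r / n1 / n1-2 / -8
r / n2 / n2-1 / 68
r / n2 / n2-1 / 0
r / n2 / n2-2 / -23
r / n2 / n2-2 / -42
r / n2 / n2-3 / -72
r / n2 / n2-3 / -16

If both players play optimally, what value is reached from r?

n1-1 (X): max(-47, -88, 99) = 99
n1-2 (X): max(45, 32, -8) = 45
n1 (O): min(99, 45) = 45
n2-1 (X): max(68, 0) = 68
n2-2 (X): max(-23, -42) = -23
n2-3 (X): max(-72, -16) = -16
n2 (O): min(68, -23, -16) = -23
r (X): max(45, -23) = 45

45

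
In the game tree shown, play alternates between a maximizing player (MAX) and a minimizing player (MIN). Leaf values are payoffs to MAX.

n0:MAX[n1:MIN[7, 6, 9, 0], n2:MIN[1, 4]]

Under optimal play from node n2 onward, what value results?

1

n2 (MIN): min(1, 4) = 1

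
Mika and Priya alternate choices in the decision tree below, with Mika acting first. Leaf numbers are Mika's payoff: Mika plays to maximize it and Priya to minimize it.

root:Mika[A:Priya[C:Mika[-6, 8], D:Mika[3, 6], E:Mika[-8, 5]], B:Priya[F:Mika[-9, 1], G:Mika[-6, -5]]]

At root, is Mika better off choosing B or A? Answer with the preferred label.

F (Mika): max(-9, 1) = 1
G (Mika): max(-6, -5) = -5
B (Priya): min(1, -5) = -5
C (Mika): max(-6, 8) = 8
D (Mika): max(3, 6) = 6
E (Mika): max(-8, 5) = 5
A (Priya): min(8, 6, 5) = 5
Mika prefers the higher value; B=-5, A=5. A is better since 5 > -5.

A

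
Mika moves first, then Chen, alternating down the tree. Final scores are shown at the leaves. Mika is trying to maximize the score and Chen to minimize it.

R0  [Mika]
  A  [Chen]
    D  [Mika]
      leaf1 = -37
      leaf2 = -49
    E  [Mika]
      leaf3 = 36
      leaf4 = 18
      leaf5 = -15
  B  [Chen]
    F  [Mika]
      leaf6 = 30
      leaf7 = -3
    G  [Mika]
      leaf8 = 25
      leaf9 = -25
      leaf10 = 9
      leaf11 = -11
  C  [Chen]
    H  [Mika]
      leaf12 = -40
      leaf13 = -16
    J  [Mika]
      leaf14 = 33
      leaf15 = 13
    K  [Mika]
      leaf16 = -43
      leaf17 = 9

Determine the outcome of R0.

25

D (Mika): max(-37, -49) = -37
E (Mika): max(36, 18, -15) = 36
A (Chen): min(-37, 36) = -37
F (Mika): max(30, -3) = 30
G (Mika): max(25, -25, 9, -11) = 25
B (Chen): min(30, 25) = 25
H (Mika): max(-40, -16) = -16
J (Mika): max(33, 13) = 33
K (Mika): max(-43, 9) = 9
C (Chen): min(-16, 33, 9) = -16
R0 (Mika): max(-37, 25, -16) = 25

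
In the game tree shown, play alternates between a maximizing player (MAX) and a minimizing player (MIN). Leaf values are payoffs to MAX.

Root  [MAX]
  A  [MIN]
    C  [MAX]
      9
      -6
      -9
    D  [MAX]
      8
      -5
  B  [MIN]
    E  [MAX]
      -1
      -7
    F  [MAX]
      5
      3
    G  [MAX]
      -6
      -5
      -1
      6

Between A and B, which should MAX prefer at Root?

C (MAX): max(9, -6, -9) = 9
D (MAX): max(8, -5) = 8
A (MIN): min(9, 8) = 8
E (MAX): max(-1, -7) = -1
F (MAX): max(5, 3) = 5
G (MAX): max(-6, -5, -1, 6) = 6
B (MIN): min(-1, 5, 6) = -1
MAX prefers the higher value; A=8, B=-1. A is better since 8 > -1.

A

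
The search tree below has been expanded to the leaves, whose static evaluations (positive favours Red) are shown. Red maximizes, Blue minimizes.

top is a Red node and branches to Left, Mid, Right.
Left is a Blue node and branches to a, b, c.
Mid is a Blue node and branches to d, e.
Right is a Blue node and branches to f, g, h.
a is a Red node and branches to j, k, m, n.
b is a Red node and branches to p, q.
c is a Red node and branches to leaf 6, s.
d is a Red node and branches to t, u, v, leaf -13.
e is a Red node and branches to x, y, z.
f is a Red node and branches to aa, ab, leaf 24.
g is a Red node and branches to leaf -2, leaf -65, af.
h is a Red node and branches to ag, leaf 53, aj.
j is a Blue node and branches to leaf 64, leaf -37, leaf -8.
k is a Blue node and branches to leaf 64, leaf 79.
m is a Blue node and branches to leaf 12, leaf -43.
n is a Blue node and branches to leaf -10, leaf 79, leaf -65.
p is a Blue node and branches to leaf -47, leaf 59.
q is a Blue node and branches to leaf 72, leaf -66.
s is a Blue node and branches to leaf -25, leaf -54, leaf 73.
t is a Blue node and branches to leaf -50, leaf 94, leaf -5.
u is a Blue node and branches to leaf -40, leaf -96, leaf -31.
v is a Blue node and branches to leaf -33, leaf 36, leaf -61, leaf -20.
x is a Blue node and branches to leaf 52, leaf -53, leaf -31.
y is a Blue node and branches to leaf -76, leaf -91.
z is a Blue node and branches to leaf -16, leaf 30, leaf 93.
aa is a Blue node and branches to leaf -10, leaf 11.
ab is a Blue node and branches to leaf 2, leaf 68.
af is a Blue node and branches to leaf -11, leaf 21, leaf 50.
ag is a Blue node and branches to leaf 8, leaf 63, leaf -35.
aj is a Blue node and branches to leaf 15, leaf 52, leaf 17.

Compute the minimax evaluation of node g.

af (Blue): min(-11, 21, 50) = -11
g (Red): max(-2, -65, -11) = -2

-2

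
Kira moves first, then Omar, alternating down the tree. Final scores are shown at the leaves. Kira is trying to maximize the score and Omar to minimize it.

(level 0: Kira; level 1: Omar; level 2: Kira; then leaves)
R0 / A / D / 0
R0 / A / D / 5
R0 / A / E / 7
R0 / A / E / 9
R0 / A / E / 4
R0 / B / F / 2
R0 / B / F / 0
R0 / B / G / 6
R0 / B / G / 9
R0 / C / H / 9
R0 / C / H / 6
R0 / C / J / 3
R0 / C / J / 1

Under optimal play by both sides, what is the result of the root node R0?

5

D (Kira): max(0, 5) = 5
E (Kira): max(7, 9, 4) = 9
A (Omar): min(5, 9) = 5
F (Kira): max(2, 0) = 2
G (Kira): max(6, 9) = 9
B (Omar): min(2, 9) = 2
H (Kira): max(9, 6) = 9
J (Kira): max(3, 1) = 3
C (Omar): min(9, 3) = 3
R0 (Kira): max(5, 2, 3) = 5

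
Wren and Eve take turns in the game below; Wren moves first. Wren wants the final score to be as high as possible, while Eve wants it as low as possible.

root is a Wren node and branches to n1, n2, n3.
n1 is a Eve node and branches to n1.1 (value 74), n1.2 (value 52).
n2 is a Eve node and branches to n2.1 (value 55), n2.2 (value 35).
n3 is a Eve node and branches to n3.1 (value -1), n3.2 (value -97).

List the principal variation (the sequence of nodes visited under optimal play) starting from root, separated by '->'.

n1 (Eve): min(74, 52) = 52
n2 (Eve): min(55, 35) = 35
n3 (Eve): min(-1, -97) = -97
root (Wren): max(52, 35, -97) = 52
At root, Wren picks n1 (highest: 52).
At n1, Eve picks n1.2 (lowest: 52).
Terminal value 52.

root -> n1 -> n1.2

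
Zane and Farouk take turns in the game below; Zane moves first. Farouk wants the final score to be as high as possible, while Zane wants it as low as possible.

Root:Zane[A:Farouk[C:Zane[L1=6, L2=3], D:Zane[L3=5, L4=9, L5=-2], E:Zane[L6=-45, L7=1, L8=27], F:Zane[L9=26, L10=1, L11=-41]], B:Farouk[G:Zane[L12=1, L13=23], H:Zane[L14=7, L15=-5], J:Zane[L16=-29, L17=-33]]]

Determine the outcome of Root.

C (Zane): min(6, 3) = 3
D (Zane): min(5, 9, -2) = -2
E (Zane): min(-45, 1, 27) = -45
F (Zane): min(26, 1, -41) = -41
A (Farouk): max(3, -2, -45, -41) = 3
G (Zane): min(1, 23) = 1
H (Zane): min(7, -5) = -5
J (Zane): min(-29, -33) = -33
B (Farouk): max(1, -5, -33) = 1
Root (Zane): min(3, 1) = 1

1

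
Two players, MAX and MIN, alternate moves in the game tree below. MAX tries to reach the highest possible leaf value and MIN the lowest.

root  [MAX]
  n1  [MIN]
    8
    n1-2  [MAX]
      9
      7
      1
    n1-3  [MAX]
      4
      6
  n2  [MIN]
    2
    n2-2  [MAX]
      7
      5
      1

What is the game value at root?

6

n1-2 (MAX): max(9, 7, 1) = 9
n1-3 (MAX): max(4, 6) = 6
n1 (MIN): min(8, 9, 6) = 6
n2-2 (MAX): max(7, 5, 1) = 7
n2 (MIN): min(2, 7) = 2
root (MAX): max(6, 2) = 6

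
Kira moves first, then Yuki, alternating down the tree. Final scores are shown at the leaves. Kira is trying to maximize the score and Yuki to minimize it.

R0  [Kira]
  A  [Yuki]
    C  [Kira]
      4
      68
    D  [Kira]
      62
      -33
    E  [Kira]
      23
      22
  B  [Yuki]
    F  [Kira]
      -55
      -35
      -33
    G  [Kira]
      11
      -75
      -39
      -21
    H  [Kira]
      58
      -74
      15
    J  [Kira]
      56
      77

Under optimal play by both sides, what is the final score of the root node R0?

C (Kira): max(4, 68) = 68
D (Kira): max(62, -33) = 62
E (Kira): max(23, 22) = 23
A (Yuki): min(68, 62, 23) = 23
F (Kira): max(-55, -35, -33) = -33
G (Kira): max(11, -75, -39, -21) = 11
H (Kira): max(58, -74, 15) = 58
J (Kira): max(56, 77) = 77
B (Yuki): min(-33, 11, 58, 77) = -33
R0 (Kira): max(23, -33) = 23

23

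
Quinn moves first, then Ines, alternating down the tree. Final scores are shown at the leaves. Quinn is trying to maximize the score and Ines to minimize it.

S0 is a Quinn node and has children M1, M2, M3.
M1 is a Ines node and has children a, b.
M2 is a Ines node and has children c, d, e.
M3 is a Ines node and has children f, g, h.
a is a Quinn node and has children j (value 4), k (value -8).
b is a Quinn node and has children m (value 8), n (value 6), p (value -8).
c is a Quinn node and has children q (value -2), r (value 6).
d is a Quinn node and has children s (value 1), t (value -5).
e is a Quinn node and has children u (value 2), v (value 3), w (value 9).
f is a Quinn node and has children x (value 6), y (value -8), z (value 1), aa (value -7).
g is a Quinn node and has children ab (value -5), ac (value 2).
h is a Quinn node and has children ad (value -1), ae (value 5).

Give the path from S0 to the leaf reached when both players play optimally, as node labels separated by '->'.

S0 -> M1 -> a -> j

a (Quinn): max(4, -8) = 4
b (Quinn): max(8, 6, -8) = 8
M1 (Ines): min(4, 8) = 4
c (Quinn): max(-2, 6) = 6
d (Quinn): max(1, -5) = 1
e (Quinn): max(2, 3, 9) = 9
M2 (Ines): min(6, 1, 9) = 1
f (Quinn): max(6, -8, 1, -7) = 6
g (Quinn): max(-5, 2) = 2
h (Quinn): max(-1, 5) = 5
M3 (Ines): min(6, 2, 5) = 2
S0 (Quinn): max(4, 1, 2) = 4
At S0, Quinn picks M1 (highest: 4).
At M1, Ines picks a (lowest: 4).
At a, Quinn picks j (highest: 4).
Terminal value 4.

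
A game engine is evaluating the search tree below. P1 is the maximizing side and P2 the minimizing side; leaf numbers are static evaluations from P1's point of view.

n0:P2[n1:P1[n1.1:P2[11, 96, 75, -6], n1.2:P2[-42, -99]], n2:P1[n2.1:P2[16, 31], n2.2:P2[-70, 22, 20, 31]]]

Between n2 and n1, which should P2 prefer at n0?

n1

n2.1 (P2): min(16, 31) = 16
n2.2 (P2): min(-70, 22, 20, 31) = -70
n2 (P1): max(16, -70) = 16
n1.1 (P2): min(11, 96, 75, -6) = -6
n1.2 (P2): min(-42, -99) = -99
n1 (P1): max(-6, -99) = -6
P2 prefers the lower value; n2=16, n1=-6. n1 is better since -6 < 16.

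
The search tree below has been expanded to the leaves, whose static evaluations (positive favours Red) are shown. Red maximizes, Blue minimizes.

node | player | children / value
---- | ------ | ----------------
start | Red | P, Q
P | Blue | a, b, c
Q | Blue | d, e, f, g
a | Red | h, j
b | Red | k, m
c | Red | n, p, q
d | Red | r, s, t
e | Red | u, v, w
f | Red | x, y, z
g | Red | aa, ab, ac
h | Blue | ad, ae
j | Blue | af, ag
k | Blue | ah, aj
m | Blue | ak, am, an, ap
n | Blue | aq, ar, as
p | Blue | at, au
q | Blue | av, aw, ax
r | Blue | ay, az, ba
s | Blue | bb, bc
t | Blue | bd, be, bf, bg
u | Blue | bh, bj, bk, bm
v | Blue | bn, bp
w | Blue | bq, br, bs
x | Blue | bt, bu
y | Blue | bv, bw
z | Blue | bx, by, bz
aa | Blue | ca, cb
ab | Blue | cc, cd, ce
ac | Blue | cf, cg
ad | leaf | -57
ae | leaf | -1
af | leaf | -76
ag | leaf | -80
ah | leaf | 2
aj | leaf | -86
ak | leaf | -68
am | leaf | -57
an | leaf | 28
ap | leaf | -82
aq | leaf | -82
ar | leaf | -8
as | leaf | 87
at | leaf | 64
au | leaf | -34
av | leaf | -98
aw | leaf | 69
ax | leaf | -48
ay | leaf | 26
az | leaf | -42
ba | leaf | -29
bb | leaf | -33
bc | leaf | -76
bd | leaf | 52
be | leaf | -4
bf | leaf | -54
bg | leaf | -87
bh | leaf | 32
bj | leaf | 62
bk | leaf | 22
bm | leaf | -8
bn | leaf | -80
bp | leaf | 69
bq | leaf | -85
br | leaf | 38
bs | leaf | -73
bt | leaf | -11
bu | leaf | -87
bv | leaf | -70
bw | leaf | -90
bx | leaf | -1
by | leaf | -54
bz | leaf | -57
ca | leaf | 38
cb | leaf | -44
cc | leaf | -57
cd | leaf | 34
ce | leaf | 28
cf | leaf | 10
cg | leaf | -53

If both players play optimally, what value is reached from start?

h (Blue): min(-57, -1) = -57
j (Blue): min(-76, -80) = -80
a (Red): max(-57, -80) = -57
k (Blue): min(2, -86) = -86
m (Blue): min(-68, -57, 28, -82) = -82
b (Red): max(-86, -82) = -82
n (Blue): min(-82, -8, 87) = -82
p (Blue): min(64, -34) = -34
q (Blue): min(-98, 69, -48) = -98
c (Red): max(-82, -34, -98) = -34
P (Blue): min(-57, -82, -34) = -82
r (Blue): min(26, -42, -29) = -42
s (Blue): min(-33, -76) = -76
t (Blue): min(52, -4, -54, -87) = -87
d (Red): max(-42, -76, -87) = -42
u (Blue): min(32, 62, 22, -8) = -8
v (Blue): min(-80, 69) = -80
w (Blue): min(-85, 38, -73) = -85
e (Red): max(-8, -80, -85) = -8
x (Blue): min(-11, -87) = -87
y (Blue): min(-70, -90) = -90
z (Blue): min(-1, -54, -57) = -57
f (Red): max(-87, -90, -57) = -57
aa (Blue): min(38, -44) = -44
ab (Blue): min(-57, 34, 28) = -57
ac (Blue): min(10, -53) = -53
g (Red): max(-44, -57, -53) = -44
Q (Blue): min(-42, -8, -57, -44) = -57
start (Red): max(-82, -57) = -57

-57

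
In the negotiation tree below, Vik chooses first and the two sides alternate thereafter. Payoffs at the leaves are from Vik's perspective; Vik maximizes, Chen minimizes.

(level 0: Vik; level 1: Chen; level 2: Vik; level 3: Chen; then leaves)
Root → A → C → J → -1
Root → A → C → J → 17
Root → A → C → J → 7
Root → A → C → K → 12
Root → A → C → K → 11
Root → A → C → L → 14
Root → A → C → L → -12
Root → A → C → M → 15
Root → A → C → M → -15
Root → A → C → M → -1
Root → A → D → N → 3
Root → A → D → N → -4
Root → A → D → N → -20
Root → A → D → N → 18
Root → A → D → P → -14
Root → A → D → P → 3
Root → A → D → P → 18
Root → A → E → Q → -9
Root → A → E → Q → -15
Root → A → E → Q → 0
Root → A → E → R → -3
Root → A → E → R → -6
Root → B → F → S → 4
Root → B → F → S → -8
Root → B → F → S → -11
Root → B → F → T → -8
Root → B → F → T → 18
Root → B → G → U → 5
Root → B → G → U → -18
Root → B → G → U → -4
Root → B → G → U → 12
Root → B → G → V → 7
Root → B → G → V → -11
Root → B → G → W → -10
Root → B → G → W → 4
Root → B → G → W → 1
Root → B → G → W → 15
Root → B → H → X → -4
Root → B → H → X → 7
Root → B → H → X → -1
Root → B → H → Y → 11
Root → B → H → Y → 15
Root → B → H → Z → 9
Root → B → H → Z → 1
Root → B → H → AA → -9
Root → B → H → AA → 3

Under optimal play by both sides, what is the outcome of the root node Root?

-10

J (Chen): min(-1, 17, 7) = -1
K (Chen): min(12, 11) = 11
L (Chen): min(14, -12) = -12
M (Chen): min(15, -15, -1) = -15
C (Vik): max(-1, 11, -12, -15) = 11
N (Chen): min(3, -4, -20, 18) = -20
P (Chen): min(-14, 3, 18) = -14
D (Vik): max(-20, -14) = -14
Q (Chen): min(-9, -15, 0) = -15
R (Chen): min(-3, -6) = -6
E (Vik): max(-15, -6) = -6
A (Chen): min(11, -14, -6) = -14
S (Chen): min(4, -8, -11) = -11
T (Chen): min(-8, 18) = -8
F (Vik): max(-11, -8) = -8
U (Chen): min(5, -18, -4, 12) = -18
V (Chen): min(7, -11) = -11
W (Chen): min(-10, 4, 1, 15) = -10
G (Vik): max(-18, -11, -10) = -10
X (Chen): min(-4, 7, -1) = -4
Y (Chen): min(11, 15) = 11
Z (Chen): min(9, 1) = 1
AA (Chen): min(-9, 3) = -9
H (Vik): max(-4, 11, 1, -9) = 11
B (Chen): min(-8, -10, 11) = -10
Root (Vik): max(-14, -10) = -10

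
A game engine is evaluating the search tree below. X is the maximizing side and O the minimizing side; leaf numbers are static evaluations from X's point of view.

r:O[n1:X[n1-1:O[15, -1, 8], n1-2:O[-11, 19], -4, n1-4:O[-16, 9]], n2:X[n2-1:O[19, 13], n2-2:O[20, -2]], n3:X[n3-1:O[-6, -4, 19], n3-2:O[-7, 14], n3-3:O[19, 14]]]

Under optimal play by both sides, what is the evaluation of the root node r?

n1-1 (O): min(15, -1, 8) = -1
n1-2 (O): min(-11, 19) = -11
n1-4 (O): min(-16, 9) = -16
n1 (X): max(-1, -11, -4, -16) = -1
n2-1 (O): min(19, 13) = 13
n2-2 (O): min(20, -2) = -2
n2 (X): max(13, -2) = 13
n3-1 (O): min(-6, -4, 19) = -6
n3-2 (O): min(-7, 14) = -7
n3-3 (O): min(19, 14) = 14
n3 (X): max(-6, -7, 14) = 14
r (O): min(-1, 13, 14) = -1

-1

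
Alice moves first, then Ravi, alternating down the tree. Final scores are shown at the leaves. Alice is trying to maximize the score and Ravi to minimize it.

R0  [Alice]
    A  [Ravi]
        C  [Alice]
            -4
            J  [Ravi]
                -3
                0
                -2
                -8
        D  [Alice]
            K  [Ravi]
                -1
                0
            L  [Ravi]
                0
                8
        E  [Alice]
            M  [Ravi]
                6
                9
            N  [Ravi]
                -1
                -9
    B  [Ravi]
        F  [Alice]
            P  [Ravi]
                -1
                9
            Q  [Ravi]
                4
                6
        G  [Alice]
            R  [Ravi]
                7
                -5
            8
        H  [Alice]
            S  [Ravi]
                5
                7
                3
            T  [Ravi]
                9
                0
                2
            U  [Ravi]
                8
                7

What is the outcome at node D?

0

K (Ravi): min(-1, 0) = -1
L (Ravi): min(0, 8) = 0
D (Alice): max(-1, 0) = 0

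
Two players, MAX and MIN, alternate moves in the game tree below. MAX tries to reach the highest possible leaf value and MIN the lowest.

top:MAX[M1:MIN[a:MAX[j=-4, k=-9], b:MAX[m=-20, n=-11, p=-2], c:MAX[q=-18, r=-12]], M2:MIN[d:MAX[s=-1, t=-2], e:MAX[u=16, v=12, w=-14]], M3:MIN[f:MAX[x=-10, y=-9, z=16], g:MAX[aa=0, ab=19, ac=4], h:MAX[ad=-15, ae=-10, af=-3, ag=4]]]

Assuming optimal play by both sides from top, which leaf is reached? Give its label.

a (MAX): max(-4, -9) = -4
b (MAX): max(-20, -11, -2) = -2
c (MAX): max(-18, -12) = -12
M1 (MIN): min(-4, -2, -12) = -12
d (MAX): max(-1, -2) = -1
e (MAX): max(16, 12, -14) = 16
M2 (MIN): min(-1, 16) = -1
f (MAX): max(-10, -9, 16) = 16
g (MAX): max(0, 19, 4) = 19
h (MAX): max(-15, -10, -3, 4) = 4
M3 (MIN): min(16, 19, 4) = 4
top (MAX): max(-12, -1, 4) = 4
At top, MAX picks M3 (highest: 4).
At M3, MIN picks h (lowest: 4).
At h, MAX picks ag (highest: 4).
Terminal value 4.

ag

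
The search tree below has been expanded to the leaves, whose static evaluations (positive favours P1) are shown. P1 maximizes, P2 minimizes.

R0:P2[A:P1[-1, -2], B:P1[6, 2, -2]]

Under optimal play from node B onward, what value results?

B (P1): max(6, 2, -2) = 6

6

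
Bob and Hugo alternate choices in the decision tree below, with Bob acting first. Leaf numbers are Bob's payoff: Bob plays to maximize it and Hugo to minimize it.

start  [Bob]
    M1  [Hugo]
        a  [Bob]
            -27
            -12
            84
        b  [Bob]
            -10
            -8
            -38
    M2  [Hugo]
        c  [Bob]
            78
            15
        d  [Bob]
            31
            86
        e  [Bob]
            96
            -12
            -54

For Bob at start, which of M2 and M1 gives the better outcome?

c (Bob): max(78, 15) = 78
d (Bob): max(31, 86) = 86
e (Bob): max(96, -12, -54) = 96
M2 (Hugo): min(78, 86, 96) = 78
a (Bob): max(-27, -12, 84) = 84
b (Bob): max(-10, -8, -38) = -8
M1 (Hugo): min(84, -8) = -8
Bob prefers the higher value; M2=78, M1=-8. M2 is better since 78 > -8.

M2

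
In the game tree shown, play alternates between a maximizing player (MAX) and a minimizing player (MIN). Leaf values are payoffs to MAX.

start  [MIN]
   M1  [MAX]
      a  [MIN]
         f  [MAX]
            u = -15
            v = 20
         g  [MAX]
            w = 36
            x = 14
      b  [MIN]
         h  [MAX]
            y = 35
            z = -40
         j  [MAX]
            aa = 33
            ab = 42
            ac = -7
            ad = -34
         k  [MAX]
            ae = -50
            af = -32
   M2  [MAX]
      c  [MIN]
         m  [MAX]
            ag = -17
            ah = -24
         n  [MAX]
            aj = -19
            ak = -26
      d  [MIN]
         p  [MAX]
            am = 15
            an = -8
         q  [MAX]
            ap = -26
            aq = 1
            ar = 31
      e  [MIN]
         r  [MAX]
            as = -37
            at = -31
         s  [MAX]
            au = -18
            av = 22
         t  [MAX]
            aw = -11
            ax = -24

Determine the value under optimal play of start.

15

f (MAX): max(-15, 20) = 20
g (MAX): max(36, 14) = 36
a (MIN): min(20, 36) = 20
h (MAX): max(35, -40) = 35
j (MAX): max(33, 42, -7, -34) = 42
k (MAX): max(-50, -32) = -32
b (MIN): min(35, 42, -32) = -32
M1 (MAX): max(20, -32) = 20
m (MAX): max(-17, -24) = -17
n (MAX): max(-19, -26) = -19
c (MIN): min(-17, -19) = -19
p (MAX): max(15, -8) = 15
q (MAX): max(-26, 1, 31) = 31
d (MIN): min(15, 31) = 15
r (MAX): max(-37, -31) = -31
s (MAX): max(-18, 22) = 22
t (MAX): max(-11, -24) = -11
e (MIN): min(-31, 22, -11) = -31
M2 (MAX): max(-19, 15, -31) = 15
start (MIN): min(20, 15) = 15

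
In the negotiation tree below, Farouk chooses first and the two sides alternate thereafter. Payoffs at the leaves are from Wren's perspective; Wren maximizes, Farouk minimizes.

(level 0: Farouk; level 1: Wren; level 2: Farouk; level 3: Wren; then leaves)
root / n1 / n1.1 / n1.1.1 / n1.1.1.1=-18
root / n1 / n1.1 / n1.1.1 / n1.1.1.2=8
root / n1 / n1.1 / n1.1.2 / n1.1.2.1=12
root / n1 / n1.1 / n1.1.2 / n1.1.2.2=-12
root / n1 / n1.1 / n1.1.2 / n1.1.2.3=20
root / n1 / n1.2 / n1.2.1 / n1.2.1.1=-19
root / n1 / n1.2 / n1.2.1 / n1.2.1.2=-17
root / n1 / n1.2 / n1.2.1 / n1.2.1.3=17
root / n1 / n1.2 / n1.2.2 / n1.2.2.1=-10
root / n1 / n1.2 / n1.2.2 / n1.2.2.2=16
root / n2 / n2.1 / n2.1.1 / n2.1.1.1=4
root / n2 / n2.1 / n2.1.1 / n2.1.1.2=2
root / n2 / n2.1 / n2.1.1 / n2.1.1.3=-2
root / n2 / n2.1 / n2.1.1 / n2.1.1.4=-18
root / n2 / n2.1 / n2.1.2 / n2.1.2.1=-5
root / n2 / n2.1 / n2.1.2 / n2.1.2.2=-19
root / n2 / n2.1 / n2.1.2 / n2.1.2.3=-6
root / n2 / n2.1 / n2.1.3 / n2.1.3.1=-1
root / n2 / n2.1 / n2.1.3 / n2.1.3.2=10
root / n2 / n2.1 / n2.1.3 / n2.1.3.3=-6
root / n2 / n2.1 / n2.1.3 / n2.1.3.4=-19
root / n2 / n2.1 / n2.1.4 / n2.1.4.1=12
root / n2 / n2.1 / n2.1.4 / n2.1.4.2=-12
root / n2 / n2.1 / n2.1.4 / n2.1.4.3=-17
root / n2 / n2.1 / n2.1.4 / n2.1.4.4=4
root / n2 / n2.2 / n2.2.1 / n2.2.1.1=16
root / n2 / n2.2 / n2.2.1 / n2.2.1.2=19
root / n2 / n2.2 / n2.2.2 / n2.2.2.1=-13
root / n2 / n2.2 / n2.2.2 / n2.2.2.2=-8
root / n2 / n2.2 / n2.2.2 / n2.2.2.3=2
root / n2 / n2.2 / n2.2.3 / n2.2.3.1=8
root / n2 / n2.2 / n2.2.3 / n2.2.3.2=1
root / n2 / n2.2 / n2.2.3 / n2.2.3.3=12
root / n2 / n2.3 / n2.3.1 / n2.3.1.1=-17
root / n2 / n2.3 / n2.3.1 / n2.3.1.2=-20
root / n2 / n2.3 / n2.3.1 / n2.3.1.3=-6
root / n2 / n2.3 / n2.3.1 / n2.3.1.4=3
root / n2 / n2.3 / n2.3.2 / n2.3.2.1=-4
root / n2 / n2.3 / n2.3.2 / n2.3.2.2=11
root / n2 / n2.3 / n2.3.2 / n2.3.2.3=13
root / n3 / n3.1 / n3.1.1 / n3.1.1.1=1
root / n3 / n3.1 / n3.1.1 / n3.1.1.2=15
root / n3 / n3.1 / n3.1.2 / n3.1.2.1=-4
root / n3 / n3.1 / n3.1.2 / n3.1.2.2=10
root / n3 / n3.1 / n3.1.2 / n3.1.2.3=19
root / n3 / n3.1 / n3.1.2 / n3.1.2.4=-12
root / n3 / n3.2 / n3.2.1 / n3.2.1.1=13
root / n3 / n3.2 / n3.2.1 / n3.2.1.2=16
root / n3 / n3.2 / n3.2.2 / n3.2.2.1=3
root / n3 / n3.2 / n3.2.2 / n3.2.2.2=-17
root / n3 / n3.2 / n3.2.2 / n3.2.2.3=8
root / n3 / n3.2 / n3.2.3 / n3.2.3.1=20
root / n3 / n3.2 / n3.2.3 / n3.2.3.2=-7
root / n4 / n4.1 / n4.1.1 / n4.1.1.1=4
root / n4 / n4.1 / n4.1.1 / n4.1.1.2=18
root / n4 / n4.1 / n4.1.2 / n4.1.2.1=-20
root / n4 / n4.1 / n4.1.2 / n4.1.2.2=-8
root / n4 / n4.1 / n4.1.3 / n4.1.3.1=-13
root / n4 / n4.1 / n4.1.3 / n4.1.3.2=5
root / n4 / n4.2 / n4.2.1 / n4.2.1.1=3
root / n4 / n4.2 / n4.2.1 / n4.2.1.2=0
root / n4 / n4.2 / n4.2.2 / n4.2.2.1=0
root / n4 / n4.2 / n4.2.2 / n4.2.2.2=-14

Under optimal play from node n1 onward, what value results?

n1.1.1 (Wren): max(-18, 8) = 8
n1.1.2 (Wren): max(12, -12, 20) = 20
n1.1 (Farouk): min(8, 20) = 8
n1.2.1 (Wren): max(-19, -17, 17) = 17
n1.2.2 (Wren): max(-10, 16) = 16
n1.2 (Farouk): min(17, 16) = 16
n1 (Wren): max(8, 16) = 16

16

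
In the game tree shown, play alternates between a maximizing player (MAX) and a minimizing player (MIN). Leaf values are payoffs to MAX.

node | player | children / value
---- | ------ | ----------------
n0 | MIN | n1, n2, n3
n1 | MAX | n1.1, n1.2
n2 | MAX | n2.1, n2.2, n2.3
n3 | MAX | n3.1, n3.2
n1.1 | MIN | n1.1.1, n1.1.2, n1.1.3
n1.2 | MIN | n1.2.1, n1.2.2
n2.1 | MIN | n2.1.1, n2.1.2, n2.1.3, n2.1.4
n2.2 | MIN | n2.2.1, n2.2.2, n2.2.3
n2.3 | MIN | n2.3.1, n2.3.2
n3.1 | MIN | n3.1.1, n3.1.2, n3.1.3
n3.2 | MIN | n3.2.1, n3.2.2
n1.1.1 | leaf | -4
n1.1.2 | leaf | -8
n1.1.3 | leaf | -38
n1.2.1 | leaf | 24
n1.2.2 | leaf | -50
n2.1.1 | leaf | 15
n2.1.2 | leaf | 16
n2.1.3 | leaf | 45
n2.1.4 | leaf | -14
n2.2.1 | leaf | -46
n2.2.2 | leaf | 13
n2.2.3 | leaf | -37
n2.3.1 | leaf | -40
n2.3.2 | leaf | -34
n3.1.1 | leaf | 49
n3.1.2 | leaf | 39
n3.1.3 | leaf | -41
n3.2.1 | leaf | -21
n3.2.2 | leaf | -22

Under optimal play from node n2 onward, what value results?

-14

n2.1 (MIN): min(15, 16, 45, -14) = -14
n2.2 (MIN): min(-46, 13, -37) = -46
n2.3 (MIN): min(-40, -34) = -40
n2 (MAX): max(-14, -46, -40) = -14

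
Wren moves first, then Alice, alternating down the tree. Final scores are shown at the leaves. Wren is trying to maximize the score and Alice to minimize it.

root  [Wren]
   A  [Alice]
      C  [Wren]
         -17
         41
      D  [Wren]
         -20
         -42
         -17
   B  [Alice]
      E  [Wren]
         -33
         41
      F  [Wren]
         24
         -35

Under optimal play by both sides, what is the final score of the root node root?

24

C (Wren): max(-17, 41) = 41
D (Wren): max(-20, -42, -17) = -17
A (Alice): min(41, -17) = -17
E (Wren): max(-33, 41) = 41
F (Wren): max(24, -35) = 24
B (Alice): min(41, 24) = 24
root (Wren): max(-17, 24) = 24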